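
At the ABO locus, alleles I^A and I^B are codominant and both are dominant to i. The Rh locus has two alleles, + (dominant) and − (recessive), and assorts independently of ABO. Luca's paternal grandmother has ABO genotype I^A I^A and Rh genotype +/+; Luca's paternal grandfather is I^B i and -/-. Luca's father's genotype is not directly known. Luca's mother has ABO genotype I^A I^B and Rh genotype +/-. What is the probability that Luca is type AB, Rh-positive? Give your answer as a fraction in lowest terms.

9/32

Luca's father's ABO genotype from I^A I^A × I^B i: 1/2 I^A I^B, 1/2 I^A i.
Crossing each possibility with the mother I^A I^B and summing P(type AB): 1/2·1/2 + 1/2·1/4 = 3/8.
Similarly for Rh via the father's Rh distribution: P(Rh+) = 3/4.
Independent loci: 3/8 × 3/4 = 9/32.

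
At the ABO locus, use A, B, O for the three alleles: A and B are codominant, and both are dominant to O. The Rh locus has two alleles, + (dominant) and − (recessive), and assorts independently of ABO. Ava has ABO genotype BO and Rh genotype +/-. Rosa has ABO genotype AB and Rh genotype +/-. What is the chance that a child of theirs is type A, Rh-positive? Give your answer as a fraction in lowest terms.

3/16

ABO cross BO × AB → offspring phenotypes: 1/4 A, 1/2 B, 1/4 AB.
Rh cross +/- × +/- → 3/4 Rh+, 1/4 Rh-.
Independent loci: P(type A, Rh-positive) = 1/4 × 3/4 = 3/16.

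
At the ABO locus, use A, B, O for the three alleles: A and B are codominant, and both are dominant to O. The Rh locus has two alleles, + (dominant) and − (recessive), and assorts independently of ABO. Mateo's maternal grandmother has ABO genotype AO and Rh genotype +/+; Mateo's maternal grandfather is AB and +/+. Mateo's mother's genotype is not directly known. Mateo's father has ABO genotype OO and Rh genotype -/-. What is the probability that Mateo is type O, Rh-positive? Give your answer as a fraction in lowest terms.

Mateo's mother's ABO genotype from AO × AB: 1/4 AA, 1/4 AB, 1/4 AO, 1/4 BO.
Crossing each possibility with the father OO and summing P(type O): 1/4·0 + 1/4·0 + 1/4·1/2 + 1/4·1/2 = 1/4.
Similarly for Rh via the mother's Rh distribution: P(Rh+) = 1.
Independent loci: 1/4 × 1 = 1/4.

1/4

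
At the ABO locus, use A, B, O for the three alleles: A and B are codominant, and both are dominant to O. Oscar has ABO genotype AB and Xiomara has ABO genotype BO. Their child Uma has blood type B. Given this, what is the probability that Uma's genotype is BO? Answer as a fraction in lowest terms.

Cross AB × BO → 1/4 AB, 1/4 AO, 1/4 BB, 1/4 BO.
Type-B genotypes among offspring: BB (1/4), BO (1/4); total 1/2.
P(BO | type B) = (1/4) / (1/2) = 1/2.

1/2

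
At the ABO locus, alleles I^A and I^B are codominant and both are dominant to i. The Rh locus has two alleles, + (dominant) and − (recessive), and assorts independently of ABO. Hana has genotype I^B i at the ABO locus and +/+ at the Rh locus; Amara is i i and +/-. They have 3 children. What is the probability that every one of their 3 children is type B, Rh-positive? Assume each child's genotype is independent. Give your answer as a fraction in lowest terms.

ABO cross I^B i × i i → 1/2 O, 1/2 B.
Rh cross +/+ × +/- → 1 Rh+; so P(type B, Rh-positive) = 1/2 × 1 = 1/2 per child.
All 3 independent: (1/2)^3 = 1/8.

1/8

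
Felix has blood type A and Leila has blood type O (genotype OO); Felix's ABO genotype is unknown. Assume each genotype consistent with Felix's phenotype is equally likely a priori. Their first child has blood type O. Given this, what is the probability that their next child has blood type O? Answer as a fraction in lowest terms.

1/2

Possible genotypes: Felix ∈ {AA, AO}; Leila ∈ {OO}.
Weight each parental genotype pair by prior × P(type-O child):
  AO × OO: posterior weight 1; P(next child type O) = 1/2.
Weighted sum = 1/2.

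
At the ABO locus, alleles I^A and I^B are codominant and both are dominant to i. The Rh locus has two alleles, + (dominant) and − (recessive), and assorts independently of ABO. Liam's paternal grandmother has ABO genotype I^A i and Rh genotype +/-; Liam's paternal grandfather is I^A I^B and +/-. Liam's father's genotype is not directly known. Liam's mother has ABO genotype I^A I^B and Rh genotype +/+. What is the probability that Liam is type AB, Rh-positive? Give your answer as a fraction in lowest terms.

Liam's father's ABO genotype from I^A i × I^A I^B: 1/4 I^A I^A, 1/4 I^A I^B, 1/4 I^A i, 1/4 I^B i.
Crossing each possibility with the mother I^A I^B and summing P(type AB): 1/4·1/2 + 1/4·1/2 + 1/4·1/4 + 1/4·1/4 = 3/8.
Similarly for Rh via the father's Rh distribution: P(Rh+) = 1.
Independent loci: 3/8 × 1 = 3/8.

3/8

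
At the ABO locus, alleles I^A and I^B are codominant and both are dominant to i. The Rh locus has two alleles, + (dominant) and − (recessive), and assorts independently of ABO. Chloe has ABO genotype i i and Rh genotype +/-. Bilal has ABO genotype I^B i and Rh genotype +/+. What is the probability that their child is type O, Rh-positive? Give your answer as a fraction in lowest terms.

ABO cross i i × I^B i → offspring phenotypes: 1/2 O, 1/2 B.
Rh cross +/- × +/+ → 1 Rh+.
Independent loci: P(type O, Rh-positive) = 1/2 × 1 = 1/2.

1/2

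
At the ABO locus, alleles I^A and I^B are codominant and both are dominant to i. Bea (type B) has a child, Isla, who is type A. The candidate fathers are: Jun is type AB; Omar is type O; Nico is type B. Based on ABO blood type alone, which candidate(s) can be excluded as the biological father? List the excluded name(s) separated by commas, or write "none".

A candidate is excluded only if no genotype consistent with his phenotype could produce a type A child with a type B mother.
Omar (type O): no genotype consistent with that phenotype can produce a type-A child with a type-B mother.
Nico (type B): no genotype consistent with that phenotype can produce a type-A child with a type-B mother.

Omar, Nico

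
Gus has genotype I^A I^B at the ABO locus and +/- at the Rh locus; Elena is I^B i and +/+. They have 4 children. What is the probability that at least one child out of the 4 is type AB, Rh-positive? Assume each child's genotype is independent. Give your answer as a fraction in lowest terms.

175/256

ABO cross I^A I^B × I^B i → 1/4 A, 1/2 B, 1/4 AB.
Rh cross +/- × +/+ → 1 Rh+; so P(type AB, Rh-positive) = 1/4 × 1 = 1/4 per child.
P(none) = (3/4)^4 = 81/256; P(at least one) = 1 − 81/256 = 175/256.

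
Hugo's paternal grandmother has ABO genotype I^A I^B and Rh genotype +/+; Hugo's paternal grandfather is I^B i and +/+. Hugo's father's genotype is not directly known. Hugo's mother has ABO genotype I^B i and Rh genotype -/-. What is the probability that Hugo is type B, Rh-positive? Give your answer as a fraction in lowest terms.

5/8

Hugo's father's ABO genotype from I^A I^B × I^B i: 1/4 I^A I^B, 1/4 I^A i, 1/4 I^B I^B, 1/4 I^B i.
Crossing each possibility with the mother I^B i and summing P(type B): 1/4·1/2 + 1/4·1/4 + 1/4·1 + 1/4·3/4 = 5/8.
Similarly for Rh via the father's Rh distribution: P(Rh+) = 1.
Independent loci: 5/8 × 1 = 5/8.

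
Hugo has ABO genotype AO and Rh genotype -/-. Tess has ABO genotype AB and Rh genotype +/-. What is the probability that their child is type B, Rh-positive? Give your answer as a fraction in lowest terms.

ABO cross AO × AB → offspring phenotypes: 1/2 A, 1/4 B, 1/4 AB.
Rh cross -/- × +/- → 1/2 Rh+, 1/2 Rh-.
Independent loci: P(type B, Rh-positive) = 1/4 × 1/2 = 1/8.

1/8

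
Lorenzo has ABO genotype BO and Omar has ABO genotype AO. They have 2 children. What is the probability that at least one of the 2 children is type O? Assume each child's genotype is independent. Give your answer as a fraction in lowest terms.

ABO cross BO × AO → 1/4 O, 1/4 A, 1/4 B, 1/4 AB.
So P(type O) = 1/4 per child.
P(none) = (3/4)^2 = 9/16; P(at least one) = 1 − 9/16 = 7/16.

7/16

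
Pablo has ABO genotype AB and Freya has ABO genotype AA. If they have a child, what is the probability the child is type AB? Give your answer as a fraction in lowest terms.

ABO cross AB × AA → offspring phenotypes: 1/2 A, 1/2 AB.
So P(type AB) = 1/2.

1/2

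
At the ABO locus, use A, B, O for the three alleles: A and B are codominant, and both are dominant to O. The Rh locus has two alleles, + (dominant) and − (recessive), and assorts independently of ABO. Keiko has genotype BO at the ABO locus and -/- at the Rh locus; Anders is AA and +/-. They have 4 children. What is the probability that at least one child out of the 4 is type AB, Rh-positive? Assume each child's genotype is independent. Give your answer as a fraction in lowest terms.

ABO cross BO × AA → 1/2 A, 1/2 AB.
Rh cross -/- × +/- → 1/2 Rh+, 1/2 Rh-; so P(type AB, Rh-positive) = 1/2 × 1/2 = 1/4 per child.
P(none) = (3/4)^4 = 81/256; P(at least one) = 1 − 81/256 = 175/256.

175/256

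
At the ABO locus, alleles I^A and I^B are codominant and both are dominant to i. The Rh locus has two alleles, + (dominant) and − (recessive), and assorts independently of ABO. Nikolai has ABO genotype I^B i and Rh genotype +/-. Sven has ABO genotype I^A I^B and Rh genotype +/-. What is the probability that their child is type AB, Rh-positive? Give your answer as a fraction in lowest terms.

ABO cross I^B i × I^A I^B → offspring phenotypes: 1/4 A, 1/2 B, 1/4 AB.
Rh cross +/- × +/- → 3/4 Rh+, 1/4 Rh-.
Independent loci: P(type AB, Rh-positive) = 1/4 × 3/4 = 3/16.

3/16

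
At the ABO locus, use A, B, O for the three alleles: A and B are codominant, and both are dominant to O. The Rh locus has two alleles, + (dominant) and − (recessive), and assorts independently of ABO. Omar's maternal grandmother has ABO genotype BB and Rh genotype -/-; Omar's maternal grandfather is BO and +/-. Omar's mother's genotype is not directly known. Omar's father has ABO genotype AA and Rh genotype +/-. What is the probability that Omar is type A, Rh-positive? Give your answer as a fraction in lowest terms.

Omar's mother's ABO genotype from BB × BO: 1/2 BB, 1/2 BO.
Crossing each possibility with the father AA and summing P(type A): 1/2·0 + 1/2·1/2 = 1/4.
Similarly for Rh via the mother's Rh distribution: P(Rh+) = 5/8.
Independent loci: 1/4 × 5/8 = 5/32.

5/32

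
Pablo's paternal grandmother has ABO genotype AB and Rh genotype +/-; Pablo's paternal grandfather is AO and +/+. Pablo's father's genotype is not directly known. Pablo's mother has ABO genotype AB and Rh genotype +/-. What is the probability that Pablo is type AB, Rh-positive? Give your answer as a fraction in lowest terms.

Pablo's father's ABO genotype from AB × AO: 1/4 AA, 1/4 AB, 1/4 AO, 1/4 BO.
Crossing each possibility with the mother AB and summing P(type AB): 1/4·1/2 + 1/4·1/2 + 1/4·1/4 + 1/4·1/4 = 3/8.
Similarly for Rh via the father's Rh distribution: P(Rh+) = 7/8.
Independent loci: 3/8 × 7/8 = 21/64.

21/64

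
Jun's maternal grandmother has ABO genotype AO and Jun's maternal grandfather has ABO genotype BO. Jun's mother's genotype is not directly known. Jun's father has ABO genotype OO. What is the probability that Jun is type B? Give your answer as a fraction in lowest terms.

Jun's mother's ABO genotype from AO × BO: 1/4 AB, 1/4 AO, 1/4 BO, 1/4 OO.
Crossing each possibility with the father OO and summing P(type B): 1/4·1/2 + 1/4·0 + 1/4·1/2 + 1/4·0 = 1/4.

1/4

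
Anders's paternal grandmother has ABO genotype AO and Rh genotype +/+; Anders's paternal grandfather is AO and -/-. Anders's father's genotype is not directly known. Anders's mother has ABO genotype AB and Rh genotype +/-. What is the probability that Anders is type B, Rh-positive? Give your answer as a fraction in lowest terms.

3/16

Anders's father's ABO genotype from AO × AO: 1/4 AA, 1/2 AO, 1/4 OO.
Crossing each possibility with the mother AB and summing P(type B): 1/4·0 + 1/2·1/4 + 1/4·1/2 = 1/4.
Similarly for Rh via the father's Rh distribution: P(Rh+) = 3/4.
Independent loci: 1/4 × 3/4 = 3/16.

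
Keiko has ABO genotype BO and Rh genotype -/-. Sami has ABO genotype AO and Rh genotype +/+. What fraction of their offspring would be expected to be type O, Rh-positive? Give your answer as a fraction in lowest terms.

ABO cross BO × AO → offspring phenotypes: 1/4 O, 1/4 A, 1/4 B, 1/4 AB.
Rh cross -/- × +/+ → 1 Rh+.
Independent loci: P(type O, Rh-positive) = 1/4 × 1 = 1/4.

1/4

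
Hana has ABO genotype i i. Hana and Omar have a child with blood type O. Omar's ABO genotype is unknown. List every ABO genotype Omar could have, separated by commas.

I^A i, I^B i, i i

For each candidate genotype of Omar, check whether crossing it with i i can produce every observed child phenotype.
  I^A I^A → possible child types {A} ✗
  I^A I^B → possible child types {A, B} ✗
  I^A i → possible child types {O, A} ✓
  I^B I^B → possible child types {B} ✗
  I^B i → possible child types {O, B} ✓
  i i → possible child types {O} ✓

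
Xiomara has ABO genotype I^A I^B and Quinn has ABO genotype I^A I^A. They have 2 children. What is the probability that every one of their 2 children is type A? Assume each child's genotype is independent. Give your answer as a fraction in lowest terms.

1/4

ABO cross I^A I^B × I^A I^A → 1/2 A, 1/2 AB.
So P(type A) = 1/2 per child.
All 2 independent: (1/2)^2 = 1/4.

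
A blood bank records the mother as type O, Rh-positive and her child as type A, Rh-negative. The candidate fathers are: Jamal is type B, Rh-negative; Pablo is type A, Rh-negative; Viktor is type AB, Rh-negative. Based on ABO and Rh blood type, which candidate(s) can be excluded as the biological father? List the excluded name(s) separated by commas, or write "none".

Jamal

A candidate is excluded only if no genotype consistent with his phenotype could produce a type A, Rh-negative child with a type O, Rh-positive mother.
Jamal (type B, Rh-): no genotype consistent with that phenotype can produce a type-A Rh- child with a type-O mother.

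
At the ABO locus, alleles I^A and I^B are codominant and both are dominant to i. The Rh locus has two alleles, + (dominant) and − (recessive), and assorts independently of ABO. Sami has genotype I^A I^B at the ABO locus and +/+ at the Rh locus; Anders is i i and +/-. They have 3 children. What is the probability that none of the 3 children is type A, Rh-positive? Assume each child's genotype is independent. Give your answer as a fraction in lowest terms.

1/8

ABO cross I^A I^B × i i → 1/2 A, 1/2 B.
Rh cross +/+ × +/- → 1 Rh+; so P(type A, Rh-positive) = 1/2 × 1 = 1/2 per child.
P(not type A, Rh-positive) = 1/2 for one child; (1/2)^3 = 1/8.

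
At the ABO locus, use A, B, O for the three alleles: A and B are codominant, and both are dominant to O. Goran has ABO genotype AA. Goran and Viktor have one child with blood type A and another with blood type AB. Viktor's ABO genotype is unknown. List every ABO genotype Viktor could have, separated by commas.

AB, BO

For each candidate genotype of Viktor, check whether crossing it with AA can produce every observed child phenotype.
  AA → possible child types {A} ✗
  AB → possible child types {A, AB} ✓
  AO → possible child types {A} ✗
  BB → possible child types {AB} ✗
  BO → possible child types {A, AB} ✓
  OO → possible child types {A} ✗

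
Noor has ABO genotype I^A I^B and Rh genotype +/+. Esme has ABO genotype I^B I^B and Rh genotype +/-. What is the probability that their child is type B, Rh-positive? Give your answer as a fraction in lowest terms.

1/2

ABO cross I^A I^B × I^B I^B → offspring phenotypes: 1/2 B, 1/2 AB.
Rh cross +/+ × +/- → 1 Rh+.
Independent loci: P(type B, Rh-positive) = 1/2 × 1 = 1/2.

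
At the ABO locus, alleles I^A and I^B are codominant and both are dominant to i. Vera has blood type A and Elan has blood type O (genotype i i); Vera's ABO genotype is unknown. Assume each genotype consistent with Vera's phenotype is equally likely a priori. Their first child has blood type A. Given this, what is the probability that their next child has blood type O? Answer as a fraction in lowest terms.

Possible genotypes: Vera ∈ {I^A I^A, I^A i}; Elan ∈ {i i}.
Weight each parental genotype pair by prior × P(type-A child):
  I^A I^A × i i: posterior weight 2/3; P(next child type O) = 0.
  I^A i × i i: posterior weight 1/3; P(next child type O) = 1/2.
Weighted sum = 1/6.

1/6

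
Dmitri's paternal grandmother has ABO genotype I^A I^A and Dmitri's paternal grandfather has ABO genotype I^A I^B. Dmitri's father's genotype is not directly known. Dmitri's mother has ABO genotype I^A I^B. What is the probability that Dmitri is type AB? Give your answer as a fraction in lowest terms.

Dmitri's father's ABO genotype from I^A I^A × I^A I^B: 1/2 I^A I^A, 1/2 I^A I^B.
Crossing each possibility with the mother I^A I^B and summing P(type AB): 1/2·1/2 + 1/2·1/2 = 1/2.

1/2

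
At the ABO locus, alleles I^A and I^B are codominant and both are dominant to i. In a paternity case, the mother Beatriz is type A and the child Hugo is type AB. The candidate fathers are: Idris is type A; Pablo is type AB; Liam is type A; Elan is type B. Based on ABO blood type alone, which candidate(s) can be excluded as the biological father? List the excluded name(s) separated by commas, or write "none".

Idris, Liam

A candidate is excluded only if no genotype consistent with his phenotype could produce a type AB child with a type A mother.
Idris (type A): no genotype consistent with that phenotype can produce a type-AB child with a type-A mother.
Liam (type A): no genotype consistent with that phenotype can produce a type-AB child with a type-A mother.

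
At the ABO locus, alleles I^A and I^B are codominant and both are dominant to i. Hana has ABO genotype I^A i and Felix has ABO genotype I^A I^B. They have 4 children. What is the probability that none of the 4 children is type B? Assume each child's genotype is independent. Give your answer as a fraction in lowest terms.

81/256

ABO cross I^A i × I^A I^B → 1/2 A, 1/4 B, 1/4 AB.
So P(type B) = 1/4 per child.
P(not type B) = 3/4 for one child; (3/4)^4 = 81/256.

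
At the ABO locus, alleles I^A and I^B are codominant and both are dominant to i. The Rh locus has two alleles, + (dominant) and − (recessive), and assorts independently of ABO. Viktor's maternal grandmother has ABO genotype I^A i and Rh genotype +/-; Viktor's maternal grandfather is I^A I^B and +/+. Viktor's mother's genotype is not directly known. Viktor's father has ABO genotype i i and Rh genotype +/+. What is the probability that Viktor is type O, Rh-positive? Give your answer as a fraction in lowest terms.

Viktor's mother's ABO genotype from I^A i × I^A I^B: 1/4 I^A I^A, 1/4 I^A I^B, 1/4 I^A i, 1/4 I^B i.
Crossing each possibility with the father i i and summing P(type O): 1/4·0 + 1/4·0 + 1/4·1/2 + 1/4·1/2 = 1/4.
Similarly for Rh via the mother's Rh distribution: P(Rh+) = 1.
Independent loci: 1/4 × 1 = 1/4.

1/4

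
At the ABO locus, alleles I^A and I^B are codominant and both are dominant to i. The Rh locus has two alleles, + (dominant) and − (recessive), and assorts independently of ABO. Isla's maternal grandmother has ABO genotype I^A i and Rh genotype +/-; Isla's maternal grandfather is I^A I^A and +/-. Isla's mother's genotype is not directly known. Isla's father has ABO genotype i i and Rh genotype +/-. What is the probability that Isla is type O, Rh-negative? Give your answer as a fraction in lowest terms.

1/16

Isla's mother's ABO genotype from I^A i × I^A I^A: 1/2 I^A I^A, 1/2 I^A i.
Crossing each possibility with the father i i and summing P(type O): 1/2·0 + 1/2·1/2 = 1/4.
Similarly for Rh via the mother's Rh distribution: P(Rh-) = 1/4.
Independent loci: 1/4 × 1/4 = 1/16.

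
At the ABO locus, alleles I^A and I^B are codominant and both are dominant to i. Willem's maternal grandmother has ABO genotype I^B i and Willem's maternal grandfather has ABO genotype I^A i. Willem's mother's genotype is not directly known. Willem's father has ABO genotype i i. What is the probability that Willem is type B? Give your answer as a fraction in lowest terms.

1/4

Willem's mother's ABO genotype from I^B i × I^A i: 1/4 I^A I^B, 1/4 I^A i, 1/4 I^B i, 1/4 i i.
Crossing each possibility with the father i i and summing P(type B): 1/4·1/2 + 1/4·0 + 1/4·1/2 + 1/4·0 = 1/4.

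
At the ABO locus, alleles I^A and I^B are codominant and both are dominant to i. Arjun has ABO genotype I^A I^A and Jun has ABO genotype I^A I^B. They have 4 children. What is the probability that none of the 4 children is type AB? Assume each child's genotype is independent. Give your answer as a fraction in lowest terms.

ABO cross I^A I^A × I^A I^B → 1/2 A, 1/2 AB.
So P(type AB) = 1/2 per child.
P(not type AB) = 1/2 for one child; (1/2)^4 = 1/16.

1/16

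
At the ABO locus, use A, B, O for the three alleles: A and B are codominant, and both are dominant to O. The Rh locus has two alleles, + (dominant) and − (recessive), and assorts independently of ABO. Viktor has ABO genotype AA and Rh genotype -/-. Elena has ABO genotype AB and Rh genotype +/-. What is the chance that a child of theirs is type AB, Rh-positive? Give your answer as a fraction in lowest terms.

ABO cross AA × AB → offspring phenotypes: 1/2 A, 1/2 AB.
Rh cross -/- × +/- → 1/2 Rh+, 1/2 Rh-.
Independent loci: P(type AB, Rh-positive) = 1/2 × 1/2 = 1/4.

1/4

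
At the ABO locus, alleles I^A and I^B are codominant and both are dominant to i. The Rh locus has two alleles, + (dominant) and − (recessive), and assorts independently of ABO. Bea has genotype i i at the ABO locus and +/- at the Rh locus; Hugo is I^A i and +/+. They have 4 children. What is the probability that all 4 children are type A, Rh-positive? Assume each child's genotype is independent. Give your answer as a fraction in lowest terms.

1/16

ABO cross i i × I^A i → 1/2 O, 1/2 A.
Rh cross +/- × +/+ → 1 Rh+; so P(type A, Rh-positive) = 1/2 × 1 = 1/2 per child.
All 4 independent: (1/2)^4 = 1/16.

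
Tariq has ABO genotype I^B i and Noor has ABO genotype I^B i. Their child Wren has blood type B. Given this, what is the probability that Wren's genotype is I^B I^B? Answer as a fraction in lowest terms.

Cross I^B i × I^B i → 1/4 I^B I^B, 1/2 I^B i, 1/4 i i.
Type-B genotypes among offspring: I^B I^B (1/4), I^B i (1/2); total 3/4.
P(I^B I^B | type B) = (1/4) / (3/4) = 1/3.

1/3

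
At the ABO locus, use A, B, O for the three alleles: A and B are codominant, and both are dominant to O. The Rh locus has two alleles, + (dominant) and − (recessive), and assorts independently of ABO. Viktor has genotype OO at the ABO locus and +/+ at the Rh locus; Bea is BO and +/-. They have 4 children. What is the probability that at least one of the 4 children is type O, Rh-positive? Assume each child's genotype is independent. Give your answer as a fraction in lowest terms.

15/16

ABO cross OO × BO → 1/2 O, 1/2 B.
Rh cross +/+ × +/- → 1 Rh+; so P(type O, Rh-positive) = 1/2 × 1 = 1/2 per child.
P(none) = (1/2)^4 = 1/16; P(at least one) = 1 − 1/16 = 15/16.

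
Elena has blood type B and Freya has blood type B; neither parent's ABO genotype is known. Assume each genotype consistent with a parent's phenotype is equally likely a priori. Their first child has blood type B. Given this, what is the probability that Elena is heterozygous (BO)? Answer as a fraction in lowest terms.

7/15

Possible genotypes: Elena ∈ {BB, BO}; Freya ∈ {BB, BO}.
Weight each parental genotype pair by prior × P(type-B child):
  BB × BB: posterior weight 4/15.
  BB × BO: posterior weight 4/15.
  BO × BB: posterior weight 4/15.
  BO × BO: posterior weight 1/5.
Sum the posterior weight over pairs where Elena is BO: 7/15.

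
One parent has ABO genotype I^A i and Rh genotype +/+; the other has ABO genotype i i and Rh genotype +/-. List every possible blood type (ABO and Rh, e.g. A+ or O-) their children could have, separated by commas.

Gametes from I^A i × i i give offspring ABO genotypes I^A i, i i, i.e. phenotypes O, A.
Rh cross +/+ × +/- → phenotypes Rh+.
Combining independently: O+, A+.

O+, A+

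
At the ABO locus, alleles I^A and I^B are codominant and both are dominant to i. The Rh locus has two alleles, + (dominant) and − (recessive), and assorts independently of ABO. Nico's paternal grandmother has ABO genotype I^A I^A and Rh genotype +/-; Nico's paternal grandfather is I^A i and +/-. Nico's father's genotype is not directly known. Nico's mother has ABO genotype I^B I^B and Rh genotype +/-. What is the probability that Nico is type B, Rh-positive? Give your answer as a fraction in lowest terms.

3/16

Nico's father's ABO genotype from I^A I^A × I^A i: 1/2 I^A I^A, 1/2 I^A i.
Crossing each possibility with the mother I^B I^B and summing P(type B): 1/2·0 + 1/2·1/2 = 1/4.
Similarly for Rh via the father's Rh distribution: P(Rh+) = 3/4.
Independent loci: 1/4 × 3/4 = 3/16.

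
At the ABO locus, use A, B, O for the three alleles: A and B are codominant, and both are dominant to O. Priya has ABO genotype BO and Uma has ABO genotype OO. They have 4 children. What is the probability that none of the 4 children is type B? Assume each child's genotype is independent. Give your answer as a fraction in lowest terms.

1/16

ABO cross BO × OO → 1/2 O, 1/2 B.
So P(type B) = 1/2 per child.
P(not type B) = 1/2 for one child; (1/2)^4 = 1/16.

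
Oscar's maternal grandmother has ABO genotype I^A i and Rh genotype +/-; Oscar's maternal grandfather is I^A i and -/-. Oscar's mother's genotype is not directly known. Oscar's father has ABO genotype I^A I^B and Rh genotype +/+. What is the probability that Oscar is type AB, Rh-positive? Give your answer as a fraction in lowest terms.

Oscar's mother's ABO genotype from I^A i × I^A i: 1/4 I^A I^A, 1/2 I^A i, 1/4 i i.
Crossing each possibility with the father I^A I^B and summing P(type AB): 1/4·1/2 + 1/2·1/4 + 1/4·0 = 1/4.
Similarly for Rh via the mother's Rh distribution: P(Rh+) = 1.
Independent loci: 1/4 × 1 = 1/4.

1/4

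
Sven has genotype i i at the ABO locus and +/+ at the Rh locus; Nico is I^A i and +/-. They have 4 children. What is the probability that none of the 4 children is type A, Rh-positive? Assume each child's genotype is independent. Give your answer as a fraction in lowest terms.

1/16

ABO cross i i × I^A i → 1/2 O, 1/2 A.
Rh cross +/+ × +/- → 1 Rh+; so P(type A, Rh-positive) = 1/2 × 1 = 1/2 per child.
P(not type A, Rh-positive) = 1/2 for one child; (1/2)^4 = 1/16.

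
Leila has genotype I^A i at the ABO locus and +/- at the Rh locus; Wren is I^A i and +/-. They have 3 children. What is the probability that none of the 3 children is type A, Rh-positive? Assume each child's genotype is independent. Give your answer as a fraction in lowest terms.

343/4096

ABO cross I^A i × I^A i → 1/4 O, 3/4 A.
Rh cross +/- × +/- → 3/4 Rh+, 1/4 Rh-; so P(type A, Rh-positive) = 3/4 × 3/4 = 9/16 per child.
P(not type A, Rh-positive) = 7/16 for one child; (7/16)^3 = 343/4096.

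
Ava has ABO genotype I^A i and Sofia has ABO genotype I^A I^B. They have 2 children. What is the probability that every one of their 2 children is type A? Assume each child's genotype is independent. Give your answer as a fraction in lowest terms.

1/4

ABO cross I^A i × I^A I^B → 1/2 A, 1/4 B, 1/4 AB.
So P(type A) = 1/2 per child.
All 2 independent: (1/2)^2 = 1/4.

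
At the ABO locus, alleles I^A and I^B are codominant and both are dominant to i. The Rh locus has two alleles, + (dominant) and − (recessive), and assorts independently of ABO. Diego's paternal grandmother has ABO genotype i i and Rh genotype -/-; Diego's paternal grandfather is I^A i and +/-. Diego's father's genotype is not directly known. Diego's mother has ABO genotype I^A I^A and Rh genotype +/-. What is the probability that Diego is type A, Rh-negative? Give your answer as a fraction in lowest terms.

Diego's father's ABO genotype from i i × I^A i: 1/2 I^A i, 1/2 i i.
Crossing each possibility with the mother I^A I^A and summing P(type A): 1/2·1 + 1/2·1 = 1.
Similarly for Rh via the father's Rh distribution: P(Rh-) = 3/8.
Independent loci: 1 × 3/8 = 3/8.

3/8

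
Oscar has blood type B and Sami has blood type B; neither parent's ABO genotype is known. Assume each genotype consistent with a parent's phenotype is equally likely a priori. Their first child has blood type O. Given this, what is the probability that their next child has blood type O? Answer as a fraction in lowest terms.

1/4

Possible genotypes: Oscar ∈ {I^B I^B, I^B i}; Sami ∈ {I^B I^B, I^B i}.
Weight each parental genotype pair by prior × P(type-O child):
  I^B i × I^B i: posterior weight 1; P(next child type O) = 1/4.
Weighted sum = 1/4.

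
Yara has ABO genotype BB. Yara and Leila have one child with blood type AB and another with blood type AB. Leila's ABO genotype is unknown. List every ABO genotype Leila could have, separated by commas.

AA, AB, AO

For each candidate genotype of Leila, check whether crossing it with BB can produce every observed child phenotype.
  AA → possible child types {AB} ✓
  AB → possible child types {B, AB} ✓
  AO → possible child types {B, AB} ✓
  BB → possible child types {B} ✗
  BO → possible child types {B} ✗
  OO → possible child types {B} ✗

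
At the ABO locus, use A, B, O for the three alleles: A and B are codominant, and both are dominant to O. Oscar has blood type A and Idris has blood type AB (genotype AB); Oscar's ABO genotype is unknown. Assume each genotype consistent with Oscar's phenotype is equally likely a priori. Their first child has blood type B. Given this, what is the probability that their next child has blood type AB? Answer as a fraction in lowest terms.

Possible genotypes: Oscar ∈ {AA, AO}; Idris ∈ {AB}.
Weight each parental genotype pair by prior × P(type-B child):
  AO × AB: posterior weight 1; P(next child type AB) = 1/4.
Weighted sum = 1/4.

1/4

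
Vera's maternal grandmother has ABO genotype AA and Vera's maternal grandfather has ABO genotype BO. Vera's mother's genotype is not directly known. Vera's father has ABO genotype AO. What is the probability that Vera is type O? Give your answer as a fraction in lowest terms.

1/8

Vera's mother's ABO genotype from AA × BO: 1/2 AB, 1/2 AO.
Crossing each possibility with the father AO and summing P(type O): 1/2·0 + 1/2·1/4 = 1/8.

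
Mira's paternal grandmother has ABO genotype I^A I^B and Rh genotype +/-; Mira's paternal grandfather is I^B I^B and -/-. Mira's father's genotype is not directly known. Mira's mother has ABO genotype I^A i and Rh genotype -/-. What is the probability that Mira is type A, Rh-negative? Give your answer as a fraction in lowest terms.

3/16

Mira's father's ABO genotype from I^A I^B × I^B I^B: 1/2 I^A I^B, 1/2 I^B I^B.
Crossing each possibility with the mother I^A i and summing P(type A): 1/2·1/2 + 1/2·0 = 1/4.
Similarly for Rh via the father's Rh distribution: P(Rh-) = 3/4.
Independent loci: 1/4 × 3/4 = 3/16.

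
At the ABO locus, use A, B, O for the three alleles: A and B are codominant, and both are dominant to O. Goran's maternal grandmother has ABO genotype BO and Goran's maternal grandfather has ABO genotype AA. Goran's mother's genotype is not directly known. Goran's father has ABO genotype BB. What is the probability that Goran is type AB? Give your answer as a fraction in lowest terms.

1/2

Goran's mother's ABO genotype from BO × AA: 1/2 AB, 1/2 AO.
Crossing each possibility with the father BB and summing P(type AB): 1/2·1/2 + 1/2·1/2 = 1/2.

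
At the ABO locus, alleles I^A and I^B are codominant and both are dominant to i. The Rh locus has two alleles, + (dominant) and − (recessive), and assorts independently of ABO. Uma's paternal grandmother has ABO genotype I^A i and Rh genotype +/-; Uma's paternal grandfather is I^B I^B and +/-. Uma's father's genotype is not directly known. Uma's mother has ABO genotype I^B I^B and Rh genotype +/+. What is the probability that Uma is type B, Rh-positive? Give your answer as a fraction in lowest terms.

3/4

Uma's father's ABO genotype from I^A i × I^B I^B: 1/2 I^A I^B, 1/2 I^B i.
Crossing each possibility with the mother I^B I^B and summing P(type B): 1/2·1/2 + 1/2·1 = 3/4.
Similarly for Rh via the father's Rh distribution: P(Rh+) = 1.
Independent loci: 3/4 × 1 = 3/4.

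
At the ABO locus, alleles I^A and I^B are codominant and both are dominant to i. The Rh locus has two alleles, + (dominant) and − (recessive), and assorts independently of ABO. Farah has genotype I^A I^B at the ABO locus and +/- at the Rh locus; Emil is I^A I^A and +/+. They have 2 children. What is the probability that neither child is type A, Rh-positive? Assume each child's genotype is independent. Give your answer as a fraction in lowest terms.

1/4

ABO cross I^A I^B × I^A I^A → 1/2 A, 1/2 AB.
Rh cross +/- × +/+ → 1 Rh+; so P(type A, Rh-positive) = 1/2 × 1 = 1/2 per child.
P(not type A, Rh-positive) = 1/2 for one child; (1/2)^2 = 1/4.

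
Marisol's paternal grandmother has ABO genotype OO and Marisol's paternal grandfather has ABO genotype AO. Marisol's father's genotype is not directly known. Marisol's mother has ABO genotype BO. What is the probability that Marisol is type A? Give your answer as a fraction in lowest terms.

1/8

Marisol's father's ABO genotype from OO × AO: 1/2 AO, 1/2 OO.
Crossing each possibility with the mother BO and summing P(type A): 1/2·1/4 + 1/2·0 = 1/8.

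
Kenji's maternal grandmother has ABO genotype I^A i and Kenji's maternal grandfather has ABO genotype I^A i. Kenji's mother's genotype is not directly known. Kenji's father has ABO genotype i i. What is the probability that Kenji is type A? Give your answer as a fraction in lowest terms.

1/2

Kenji's mother's ABO genotype from I^A i × I^A i: 1/4 I^A I^A, 1/2 I^A i, 1/4 i i.
Crossing each possibility with the father i i and summing P(type A): 1/4·1 + 1/2·1/2 + 1/4·0 = 1/2.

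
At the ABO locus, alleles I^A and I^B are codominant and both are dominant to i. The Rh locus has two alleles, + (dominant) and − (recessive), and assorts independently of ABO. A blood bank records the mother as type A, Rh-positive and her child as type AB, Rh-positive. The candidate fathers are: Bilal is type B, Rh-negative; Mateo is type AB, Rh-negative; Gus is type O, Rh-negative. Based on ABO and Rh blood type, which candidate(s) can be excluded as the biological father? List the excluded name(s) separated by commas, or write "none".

A candidate is excluded only if no genotype consistent with his phenotype could produce a type AB, Rh-positive child with a type A, Rh-positive mother.
Gus (type O, Rh-): no genotype consistent with that phenotype can produce a type-AB Rh+ child with a type-A mother.

Gus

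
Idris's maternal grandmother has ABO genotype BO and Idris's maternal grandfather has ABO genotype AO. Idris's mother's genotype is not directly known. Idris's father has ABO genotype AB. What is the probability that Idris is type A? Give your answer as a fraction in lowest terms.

Idris's mother's ABO genotype from BO × AO: 1/4 AB, 1/4 AO, 1/4 BO, 1/4 OO.
Crossing each possibility with the father AB and summing P(type A): 1/4·1/4 + 1/4·1/2 + 1/4·1/4 + 1/4·1/2 = 3/8.

3/8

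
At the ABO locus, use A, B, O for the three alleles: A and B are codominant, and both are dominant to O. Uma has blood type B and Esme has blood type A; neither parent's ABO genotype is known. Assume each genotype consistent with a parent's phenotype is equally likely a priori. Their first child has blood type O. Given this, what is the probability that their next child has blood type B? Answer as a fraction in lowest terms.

1/4

Possible genotypes: Uma ∈ {BB, BO}; Esme ∈ {AA, AO}.
Weight each parental genotype pair by prior × P(type-O child):
  BO × AO: posterior weight 1; P(next child type B) = 1/4.
Weighted sum = 1/4.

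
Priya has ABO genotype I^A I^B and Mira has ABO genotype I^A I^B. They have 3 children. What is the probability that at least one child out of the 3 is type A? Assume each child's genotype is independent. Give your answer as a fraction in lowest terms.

ABO cross I^A I^B × I^A I^B → 1/4 A, 1/4 B, 1/2 AB.
So P(type A) = 1/4 per child.
P(none) = (3/4)^3 = 27/64; P(at least one) = 1 − 27/64 = 37/64.

37/64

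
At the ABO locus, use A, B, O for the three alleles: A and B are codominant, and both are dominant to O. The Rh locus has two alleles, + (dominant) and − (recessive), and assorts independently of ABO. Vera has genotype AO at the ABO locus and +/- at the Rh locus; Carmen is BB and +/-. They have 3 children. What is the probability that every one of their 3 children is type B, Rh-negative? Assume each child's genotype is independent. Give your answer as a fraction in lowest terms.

ABO cross AO × BB → 1/2 B, 1/2 AB.
Rh cross +/- × +/- → 3/4 Rh+, 1/4 Rh-; so P(type B, Rh-negative) = 1/2 × 1/4 = 1/8 per child.
All 3 independent: (1/8)^3 = 1/512.

1/512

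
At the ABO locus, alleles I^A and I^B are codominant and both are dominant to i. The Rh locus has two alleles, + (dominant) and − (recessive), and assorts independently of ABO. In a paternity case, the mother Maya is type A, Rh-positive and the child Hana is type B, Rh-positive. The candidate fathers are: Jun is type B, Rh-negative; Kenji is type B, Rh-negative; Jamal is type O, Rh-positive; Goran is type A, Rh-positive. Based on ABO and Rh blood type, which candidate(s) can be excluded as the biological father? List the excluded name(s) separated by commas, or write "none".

Jamal, Goran

A candidate is excluded only if no genotype consistent with his phenotype could produce a type B, Rh-positive child with a type A, Rh-positive mother.
Jamal (type O, Rh+): no genotype consistent with that phenotype can produce a type-B Rh+ child with a type-A mother.
Goran (type A, Rh+): no genotype consistent with that phenotype can produce a type-B Rh+ child with a type-A mother.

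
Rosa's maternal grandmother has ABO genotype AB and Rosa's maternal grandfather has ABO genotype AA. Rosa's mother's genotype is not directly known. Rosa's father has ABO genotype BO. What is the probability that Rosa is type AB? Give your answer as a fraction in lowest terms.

3/8

Rosa's mother's ABO genotype from AB × AA: 1/2 AA, 1/2 AB.
Crossing each possibility with the father BO and summing P(type AB): 1/2·1/2 + 1/2·1/4 = 3/8.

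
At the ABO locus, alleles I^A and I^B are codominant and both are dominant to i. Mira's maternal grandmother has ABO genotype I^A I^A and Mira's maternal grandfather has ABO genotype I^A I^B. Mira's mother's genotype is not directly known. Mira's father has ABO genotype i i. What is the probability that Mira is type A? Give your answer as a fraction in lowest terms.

Mira's mother's ABO genotype from I^A I^A × I^A I^B: 1/2 I^A I^A, 1/2 I^A I^B.
Crossing each possibility with the father i i and summing P(type A): 1/2·1 + 1/2·1/2 = 3/4.

3/4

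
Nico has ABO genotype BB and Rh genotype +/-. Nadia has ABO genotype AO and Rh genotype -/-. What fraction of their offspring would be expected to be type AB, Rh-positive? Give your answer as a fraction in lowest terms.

1/4

ABO cross BB × AO → offspring phenotypes: 1/2 B, 1/2 AB.
Rh cross +/- × -/- → 1/2 Rh+, 1/2 Rh-.
Independent loci: P(type AB, Rh-positive) = 1/2 × 1/2 = 1/4.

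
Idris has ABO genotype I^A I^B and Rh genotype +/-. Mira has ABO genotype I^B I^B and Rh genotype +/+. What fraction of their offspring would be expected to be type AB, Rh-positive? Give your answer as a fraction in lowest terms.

ABO cross I^A I^B × I^B I^B → offspring phenotypes: 1/2 B, 1/2 AB.
Rh cross +/- × +/+ → 1 Rh+.
Independent loci: P(type AB, Rh-positive) = 1/2 × 1 = 1/2.

1/2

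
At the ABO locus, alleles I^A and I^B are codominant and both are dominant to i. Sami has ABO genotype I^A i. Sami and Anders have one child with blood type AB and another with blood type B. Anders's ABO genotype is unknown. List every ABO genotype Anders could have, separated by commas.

I^A I^B, I^B I^B, I^B i

For each candidate genotype of Anders, check whether crossing it with I^A i can produce every observed child phenotype.
  I^A I^A → possible child types {A} ✗
  I^A I^B → possible child types {A, B, AB} ✓
  I^A i → possible child types {O, A} ✗
  I^B I^B → possible child types {B, AB} ✓
  I^B i → possible child types {O, A, B, AB} ✓
  i i → possible child types {O, A} ✗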